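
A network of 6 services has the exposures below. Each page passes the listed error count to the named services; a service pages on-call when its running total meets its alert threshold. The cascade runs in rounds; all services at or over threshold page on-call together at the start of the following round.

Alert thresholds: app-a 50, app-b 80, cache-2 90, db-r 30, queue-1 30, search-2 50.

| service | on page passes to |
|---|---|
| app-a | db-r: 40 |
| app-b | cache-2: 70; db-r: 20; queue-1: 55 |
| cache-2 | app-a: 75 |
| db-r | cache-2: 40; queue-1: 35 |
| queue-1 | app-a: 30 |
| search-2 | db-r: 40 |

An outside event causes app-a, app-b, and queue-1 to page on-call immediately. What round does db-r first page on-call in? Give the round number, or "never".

Round 1 — app-a, app-b, queue-1 page on-call (initial).
  cache-2: +70 → 70 < 90
  db-r: +40+20 → 60 ≥ 30
Round 2 — db-r pages on-call.
  cache-2: +40 → 110 ≥ 90
Round 3 — cache-2 pages on-call.
No further pages.

2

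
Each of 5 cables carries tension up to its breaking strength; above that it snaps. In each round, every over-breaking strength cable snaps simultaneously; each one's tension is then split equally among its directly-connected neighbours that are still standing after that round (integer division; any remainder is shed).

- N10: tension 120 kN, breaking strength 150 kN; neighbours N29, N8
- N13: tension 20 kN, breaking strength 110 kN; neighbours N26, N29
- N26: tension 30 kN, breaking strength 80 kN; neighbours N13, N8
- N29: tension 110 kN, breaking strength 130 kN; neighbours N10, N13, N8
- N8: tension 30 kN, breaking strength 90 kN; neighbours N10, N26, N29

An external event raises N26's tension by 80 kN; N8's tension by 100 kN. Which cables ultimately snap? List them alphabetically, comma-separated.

Round 1 — N26 at 110 > 80; N8 at 130 > 90. N26, N8 snap.
  N26 sheds 110 kN to N13: 110 each.
    N13: 20+110 = 130 > 110
  N8 sheds 130 kN to N10, N29: 65 each.
    N10: 120+65 = 185 > 150
    N29: 110+65 = 175 > 130
Round 2 — N10, N13, N29 snap.
  N10 sheds 185 kN: no online neighbours, lost.
  N13 sheds 130 kN: no online neighbours, lost.
  N29 sheds 175 kN: no online neighbours, lost.
No further breaks.

N10, N13, N26, N29, N8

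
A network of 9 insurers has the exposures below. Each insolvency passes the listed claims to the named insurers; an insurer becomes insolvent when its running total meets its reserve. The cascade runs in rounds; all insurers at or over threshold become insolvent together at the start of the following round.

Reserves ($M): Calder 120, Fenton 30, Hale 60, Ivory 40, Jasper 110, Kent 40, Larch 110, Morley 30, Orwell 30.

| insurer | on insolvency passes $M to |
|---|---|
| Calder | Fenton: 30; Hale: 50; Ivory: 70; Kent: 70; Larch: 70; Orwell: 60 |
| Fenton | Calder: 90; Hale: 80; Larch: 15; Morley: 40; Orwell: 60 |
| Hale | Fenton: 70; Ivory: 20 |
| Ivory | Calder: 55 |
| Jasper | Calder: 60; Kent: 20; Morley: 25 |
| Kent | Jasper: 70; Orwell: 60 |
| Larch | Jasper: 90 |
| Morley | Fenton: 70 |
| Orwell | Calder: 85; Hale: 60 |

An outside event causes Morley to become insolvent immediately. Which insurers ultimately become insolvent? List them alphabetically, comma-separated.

Round 1 — Morley becomes insolvent (initial).
  Fenton: +70 → 70 ≥ 30
Round 2 — Fenton becomes insolvent.
  Calder: +90 → 90 < 120
  Hale: +80 → 80 ≥ 60
  Larch: +15 → 15 < 110
  Orwell: +60 → 60 ≥ 30
Round 3 — Hale, Orwell become insolvent.
  Calder: +85 → 175 ≥ 120
  Ivory: +20 → 20 < 40
Round 4 — Calder becomes insolvent.
  Ivory: +70 → 90 ≥ 40
  Kent: +70 → 70 ≥ 40
  Larch: +70 → 85 < 110
Round 5 — Ivory, Kent become insolvent.
  Jasper: +70 → 70 < 110
No further insolvencies.

Calder, Fenton, Hale, Ivory, Kent, Morley, Orwell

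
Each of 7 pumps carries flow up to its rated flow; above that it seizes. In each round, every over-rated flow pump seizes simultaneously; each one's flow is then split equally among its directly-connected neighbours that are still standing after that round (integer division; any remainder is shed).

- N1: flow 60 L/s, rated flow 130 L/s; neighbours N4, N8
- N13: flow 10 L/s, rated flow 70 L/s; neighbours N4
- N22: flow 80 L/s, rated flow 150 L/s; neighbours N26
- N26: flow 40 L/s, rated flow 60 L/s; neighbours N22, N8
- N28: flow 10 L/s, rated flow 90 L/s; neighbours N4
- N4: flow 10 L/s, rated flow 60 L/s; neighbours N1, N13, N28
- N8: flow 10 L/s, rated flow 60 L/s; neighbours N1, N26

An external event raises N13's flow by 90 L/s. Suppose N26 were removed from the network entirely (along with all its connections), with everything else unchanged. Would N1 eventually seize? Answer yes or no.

With N26 removed:
Round 1 — N13 at 100 > 70. N13 seizes.
  N13 sheds 100 L/s to N4: 100 each.
    N4: 10+100 = 110 > 60
Round 2 — N4 seizes.
  N4 sheds 110 L/s to N1, N28: 55 each.
    N1: 60+55 = 115 ≤ 130
    N28: 10+55 = 65 ≤ 90
No further seizures.

no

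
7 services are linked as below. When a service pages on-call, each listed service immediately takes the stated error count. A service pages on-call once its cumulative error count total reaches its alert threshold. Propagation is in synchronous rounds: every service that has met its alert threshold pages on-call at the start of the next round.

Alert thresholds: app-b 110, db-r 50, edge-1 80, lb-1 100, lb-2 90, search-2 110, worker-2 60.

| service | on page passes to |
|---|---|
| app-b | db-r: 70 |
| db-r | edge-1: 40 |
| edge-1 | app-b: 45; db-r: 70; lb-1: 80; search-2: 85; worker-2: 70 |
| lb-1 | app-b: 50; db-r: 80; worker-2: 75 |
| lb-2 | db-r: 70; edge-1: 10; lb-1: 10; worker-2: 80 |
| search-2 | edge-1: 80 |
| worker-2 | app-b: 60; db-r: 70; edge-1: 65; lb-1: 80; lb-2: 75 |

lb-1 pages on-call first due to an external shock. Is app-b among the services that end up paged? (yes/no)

yes

Round 1 — lb-1 pages on-call (initial).
  app-b: +50 → 50 < 110
  db-r: +80 → 80 ≥ 50
  worker-2: +75 → 75 ≥ 60
Round 2 — db-r, worker-2 page on-call.
  app-b: +60 → 110 ≥ 110
  edge-1: +40+65 → 105 ≥ 80
  lb-2: +75 → 75 < 90
Round 3 — app-b, edge-1 page on-call.
  search-2: +85 → 85 < 110
No further pages.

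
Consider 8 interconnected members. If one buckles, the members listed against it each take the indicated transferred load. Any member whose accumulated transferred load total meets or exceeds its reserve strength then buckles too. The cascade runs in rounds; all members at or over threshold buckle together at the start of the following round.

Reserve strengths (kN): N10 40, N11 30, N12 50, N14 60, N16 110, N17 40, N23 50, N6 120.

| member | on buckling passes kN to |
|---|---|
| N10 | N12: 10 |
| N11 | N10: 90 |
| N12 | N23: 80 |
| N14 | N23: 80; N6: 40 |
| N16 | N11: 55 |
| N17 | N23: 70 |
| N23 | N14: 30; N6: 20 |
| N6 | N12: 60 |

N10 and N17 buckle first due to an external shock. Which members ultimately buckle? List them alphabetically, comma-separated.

Round 1 — N10, N17 buckle (initial).
  N12: +10 → 10 < 50
  N23: +70 → 70 ≥ 50
Round 2 — N23 buckles.
  N14: +30 → 30 < 60
  N6: +20 → 20 < 120
No further bucklings.

N10, N17, N23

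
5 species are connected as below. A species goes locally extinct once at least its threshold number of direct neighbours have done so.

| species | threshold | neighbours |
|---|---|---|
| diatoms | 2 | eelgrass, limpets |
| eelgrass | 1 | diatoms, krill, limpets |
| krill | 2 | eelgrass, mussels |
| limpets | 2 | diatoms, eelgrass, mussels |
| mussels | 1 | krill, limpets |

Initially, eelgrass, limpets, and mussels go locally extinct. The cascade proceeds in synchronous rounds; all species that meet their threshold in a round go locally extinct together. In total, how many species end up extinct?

Round 1 — eelgrass, limpets, mussels go locally extinct (initial).
Round 2 — checking thresholds:
  diatoms: 2 of 2 neighbours ≥ 2, goes locally extinct.
  krill: 2 of 2 neighbours ≥ 2, goes locally extinct.
Round 3 — no new extinctions; cascade stops.

5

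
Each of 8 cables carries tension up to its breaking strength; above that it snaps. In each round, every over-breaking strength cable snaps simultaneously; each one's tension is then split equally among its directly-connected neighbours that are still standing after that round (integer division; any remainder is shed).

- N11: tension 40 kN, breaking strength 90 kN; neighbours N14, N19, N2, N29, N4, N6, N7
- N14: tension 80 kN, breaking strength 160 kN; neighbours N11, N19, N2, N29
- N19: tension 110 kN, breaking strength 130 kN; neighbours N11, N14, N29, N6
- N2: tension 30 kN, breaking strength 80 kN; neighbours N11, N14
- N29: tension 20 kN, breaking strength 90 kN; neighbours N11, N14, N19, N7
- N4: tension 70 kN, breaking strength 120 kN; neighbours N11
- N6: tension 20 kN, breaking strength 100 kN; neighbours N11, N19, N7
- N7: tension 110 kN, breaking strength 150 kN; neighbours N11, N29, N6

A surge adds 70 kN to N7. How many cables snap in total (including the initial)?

7

Round 1 — N7 at 180 > 150. N7 snaps.
  N7 sheds 180 kN to N11, N29, N6: 60 each.
    N11: 40+60 = 100 > 90
    N29: 20+60 = 80 ≤ 90
    N6: 20+60 = 80 ≤ 100
Round 2 — N11 snaps.
  N11 sheds 100 kN to N14, N19, N2, N29, N4, N6: 16 each (4 lost).
    N14: 80+16 = 96 ≤ 160
    N19: 110+16 = 126 ≤ 130
    N2: 30+16 = 46 ≤ 80
    N29: 80+16 = 96 > 90
    N4: 70+16 = 86 ≤ 120
    N6: 80+16 = 96 ≤ 100
Round 3 — N29 snaps.
  N29 sheds 96 kN to N14, N19: 48 each.
    N14: 96+48 = 144 ≤ 160
    N19: 126+48 = 174 > 130
Round 4 — N19 snaps.
  N19 sheds 174 kN to N14, N6: 87 each.
    N14: 144+87 = 231 > 160
    N6: 96+87 = 183 > 100
Round 5 — N14, N6 snap.
  N14 sheds 231 kN to N2: 231 each.
    N2: 46+231 = 277 > 80
  N6 sheds 183 kN: no online neighbours, lost.
Round 6 — N2 snaps.
  N2 sheds 277 kN: no online neighbours, lost.
No further breaks.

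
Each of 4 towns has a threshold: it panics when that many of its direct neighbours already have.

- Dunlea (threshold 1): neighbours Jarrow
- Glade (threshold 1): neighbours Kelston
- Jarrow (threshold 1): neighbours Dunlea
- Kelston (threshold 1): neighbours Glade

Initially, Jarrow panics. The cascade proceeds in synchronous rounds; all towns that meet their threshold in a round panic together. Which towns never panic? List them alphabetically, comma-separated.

Glade, Kelston

Round 1 — Jarrow panics (initial).
Round 2 — checking thresholds:
  Dunlea: 1 of 1 neighbours ≥ 1, panics.
Round 3 — no new panics; cascade stops.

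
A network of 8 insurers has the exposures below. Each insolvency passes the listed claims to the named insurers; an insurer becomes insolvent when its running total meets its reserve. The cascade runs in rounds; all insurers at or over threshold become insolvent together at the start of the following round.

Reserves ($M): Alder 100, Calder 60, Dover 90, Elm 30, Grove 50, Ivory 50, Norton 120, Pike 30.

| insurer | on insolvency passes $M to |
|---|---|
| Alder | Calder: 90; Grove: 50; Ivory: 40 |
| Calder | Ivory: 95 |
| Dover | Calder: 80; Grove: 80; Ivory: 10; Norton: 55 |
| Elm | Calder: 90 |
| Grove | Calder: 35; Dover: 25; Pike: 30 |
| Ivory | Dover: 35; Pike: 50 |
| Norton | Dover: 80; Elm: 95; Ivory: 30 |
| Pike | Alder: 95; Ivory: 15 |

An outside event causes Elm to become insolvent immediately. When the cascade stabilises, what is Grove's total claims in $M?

0

Round 1 — Elm becomes insolvent (initial).
  Calder: +90 → 90 ≥ 60
Round 2 — Calder becomes insolvent.
  Ivory: +95 → 95 ≥ 50
Round 3 — Ivory becomes insolvent.
  Dover: +35 → 35 < 90
  Pike: +50 → 50 ≥ 30
Round 4 — Pike becomes insolvent.
  Alder: +95 → 95 < 100
No further insolvencies.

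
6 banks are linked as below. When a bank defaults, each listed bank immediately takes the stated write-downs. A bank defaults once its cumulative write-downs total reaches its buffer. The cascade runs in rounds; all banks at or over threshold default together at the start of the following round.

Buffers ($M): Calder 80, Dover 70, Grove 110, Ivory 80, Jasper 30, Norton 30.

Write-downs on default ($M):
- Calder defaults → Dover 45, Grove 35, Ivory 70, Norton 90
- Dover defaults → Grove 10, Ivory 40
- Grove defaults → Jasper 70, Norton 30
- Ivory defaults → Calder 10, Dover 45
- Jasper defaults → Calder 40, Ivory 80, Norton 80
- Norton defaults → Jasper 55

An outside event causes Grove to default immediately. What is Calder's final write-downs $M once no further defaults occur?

50

Round 1 — Grove defaults (initial).
  Jasper: +70 → 70 ≥ 30
  Norton: +30 → 30 ≥ 30
Round 2 — Jasper, Norton default.
  Calder: +40 → 40 < 80
  Ivory: +80 → 80 ≥ 80
Round 3 — Ivory defaults.
  Calder: +10 → 50 < 80
  Dover: +45 → 45 < 70
No further defaults.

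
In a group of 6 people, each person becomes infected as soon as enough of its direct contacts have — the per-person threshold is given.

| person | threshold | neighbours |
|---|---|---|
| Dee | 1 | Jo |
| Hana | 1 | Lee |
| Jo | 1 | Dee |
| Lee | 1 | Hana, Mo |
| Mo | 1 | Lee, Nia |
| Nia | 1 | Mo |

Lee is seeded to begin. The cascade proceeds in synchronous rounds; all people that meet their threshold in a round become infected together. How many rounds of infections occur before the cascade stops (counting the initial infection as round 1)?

Round 1 — Lee becomes infected (initial).
Round 2 — checking thresholds:
  Hana: 1 of 1 neighbours ≥ 1, becomes infected.
  Mo: 1 of 2 neighbours ≥ 1, becomes infected.
Round 3 — checking thresholds:
  Nia: 1 of 1 neighbours ≥ 1, becomes infected.
Round 4 — no new infections; cascade stops.

3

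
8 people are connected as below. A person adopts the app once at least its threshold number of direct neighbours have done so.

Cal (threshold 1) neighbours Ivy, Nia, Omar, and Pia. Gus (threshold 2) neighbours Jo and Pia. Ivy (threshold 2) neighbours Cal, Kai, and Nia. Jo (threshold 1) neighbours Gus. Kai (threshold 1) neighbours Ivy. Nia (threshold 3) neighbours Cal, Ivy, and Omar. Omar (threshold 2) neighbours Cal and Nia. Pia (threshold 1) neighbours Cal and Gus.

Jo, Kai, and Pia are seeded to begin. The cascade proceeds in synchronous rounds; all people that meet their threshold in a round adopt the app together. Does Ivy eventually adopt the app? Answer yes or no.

yes

Round 1 — Jo, Kai, Pia adopt the app (initial).
Round 2 — checking thresholds:
  Cal: 1 of 4 neighbours ≥ 1, adopts the app.
  Gus: 2 of 2 neighbours ≥ 2, adopts the app.
  Ivy: 1 of 3 neighbours < 2, not yet.
Round 3 — checking thresholds:
  Ivy: 2 of 3 neighbours ≥ 2, adopts the app.
  Nia: 1 of 3 neighbours < 3, not yet.
  Omar: 1 of 2 neighbours < 2, not yet.
Round 4 — no new adoptions; cascade stops.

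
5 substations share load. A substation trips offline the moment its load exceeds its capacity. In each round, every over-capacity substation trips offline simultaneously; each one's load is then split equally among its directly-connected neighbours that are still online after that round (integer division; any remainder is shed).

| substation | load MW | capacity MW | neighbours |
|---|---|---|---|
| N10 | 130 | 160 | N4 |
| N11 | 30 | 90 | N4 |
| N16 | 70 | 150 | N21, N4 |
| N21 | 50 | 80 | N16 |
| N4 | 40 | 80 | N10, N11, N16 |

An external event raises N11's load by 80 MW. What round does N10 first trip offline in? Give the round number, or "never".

Round 1 — N11 at 110 > 90. N11 trips offline.
  N11 sheds 110 MW to N4: 110 each.
    N4: 40+110 = 150 > 80
Round 2 — N4 trips offline.
  N4 sheds 150 MW to N10, N16: 75 each.
    N10: 130+75 = 205 > 160
    N16: 70+75 = 145 ≤ 150
Round 3 — N10 trips offline.
  N10 sheds 205 MW: no online neighbours, lost.
No further trips.

3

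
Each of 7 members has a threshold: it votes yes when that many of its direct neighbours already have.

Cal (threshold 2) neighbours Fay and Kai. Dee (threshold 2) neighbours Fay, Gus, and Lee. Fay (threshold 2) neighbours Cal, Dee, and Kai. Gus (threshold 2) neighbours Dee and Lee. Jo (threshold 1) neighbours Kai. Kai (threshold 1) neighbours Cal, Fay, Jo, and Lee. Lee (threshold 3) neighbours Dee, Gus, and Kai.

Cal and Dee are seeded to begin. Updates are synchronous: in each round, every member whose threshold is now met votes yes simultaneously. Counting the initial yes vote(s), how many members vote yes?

5

Round 1 — Cal, Dee vote yes (initial).
Round 2 — checking thresholds:
  Fay: 2 of 3 neighbours ≥ 2, votes yes.
  Gus: 1 of 2 neighbours < 2, not yet.
  Kai: 1 of 4 neighbours ≥ 1, votes yes.
  Lee: 1 of 3 neighbours < 3, not yet.
Round 3 — checking thresholds:
  Gus: 1 of 2 neighbours < 2, not yet.
  Jo: 1 of 1 neighbours ≥ 1, votes yes.
  Lee: 2 of 3 neighbours < 3, not yet.
Round 4 — no new yes votes; cascade stops.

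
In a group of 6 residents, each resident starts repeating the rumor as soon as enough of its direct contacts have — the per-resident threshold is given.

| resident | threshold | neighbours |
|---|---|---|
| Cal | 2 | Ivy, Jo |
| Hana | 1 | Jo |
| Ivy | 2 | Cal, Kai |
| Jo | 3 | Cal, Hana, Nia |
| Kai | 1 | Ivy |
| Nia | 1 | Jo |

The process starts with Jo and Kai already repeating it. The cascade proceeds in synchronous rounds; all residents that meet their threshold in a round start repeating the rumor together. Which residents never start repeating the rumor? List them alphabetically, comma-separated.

Round 1 — Jo, Kai start repeating the rumor (initial).
Round 2 — checking thresholds:
  Cal: 1 of 2 neighbours < 2, below threshold.
  Hana: 1 of 1 neighbours ≥ 1, starts repeating the rumor.
  Ivy: 1 of 2 neighbours < 2, below threshold.
  Nia: 1 of 1 neighbours ≥ 1, starts repeating the rumor.
Round 3 — no new spreads; cascade stops.

Cal, Ivy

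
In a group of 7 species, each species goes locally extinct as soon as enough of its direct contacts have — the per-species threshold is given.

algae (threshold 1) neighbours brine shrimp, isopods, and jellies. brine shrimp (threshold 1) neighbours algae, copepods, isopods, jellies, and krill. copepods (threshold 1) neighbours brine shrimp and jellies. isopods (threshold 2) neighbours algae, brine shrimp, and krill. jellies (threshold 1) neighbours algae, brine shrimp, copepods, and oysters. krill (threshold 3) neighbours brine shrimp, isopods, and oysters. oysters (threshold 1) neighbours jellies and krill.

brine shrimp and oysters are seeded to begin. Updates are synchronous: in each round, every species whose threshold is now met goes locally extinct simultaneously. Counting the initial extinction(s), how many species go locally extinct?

7

Round 1 — brine shrimp, oysters go locally extinct (initial).
Round 2 — checking thresholds:
  algae: 1 of 3 neighbours ≥ 1, goes locally extinct.
  copepods: 1 of 2 neighbours ≥ 1, goes locally extinct.
  isopods: 1 of 3 neighbours < 2, not yet.
  jellies: 2 of 4 neighbours ≥ 1, goes locally extinct.
  krill: 2 of 3 neighbours < 3, not yet.
Round 3 — checking thresholds:
  isopods: 2 of 3 neighbours ≥ 2, goes locally extinct.
  krill: 2 of 3 neighbours < 3, not yet.
Round 4 — checking thresholds:
  krill: 3 of 3 neighbours ≥ 3, goes locally extinct.
Round 5 — no new extinctions; cascade stops.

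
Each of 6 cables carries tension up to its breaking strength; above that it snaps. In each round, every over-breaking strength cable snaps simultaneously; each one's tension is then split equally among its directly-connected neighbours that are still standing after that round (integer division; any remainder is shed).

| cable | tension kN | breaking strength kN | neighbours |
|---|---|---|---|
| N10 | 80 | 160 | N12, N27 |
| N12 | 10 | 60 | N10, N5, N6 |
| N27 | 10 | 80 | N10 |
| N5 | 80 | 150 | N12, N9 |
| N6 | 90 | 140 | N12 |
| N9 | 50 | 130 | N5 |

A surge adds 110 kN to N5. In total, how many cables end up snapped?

Round 1 — N5 at 190 > 150. N5 snaps.
  N5 sheds 190 kN to N12, N9: 95 each.
    N12: 10+95 = 105 > 60
    N9: 50+95 = 145 > 130
Round 2 — N12, N9 snap.
  N12 sheds 105 kN to N10, N6: 52 each (1 lost).
    N10: 80+52 = 132 ≤ 160
    N6: 90+52 = 142 > 140
  N9 sheds 145 kN: no online neighbours, lost.
Round 3 — N6 snaps.
  N6 sheds 142 kN: no online neighbours, lost.
No further breaks.

4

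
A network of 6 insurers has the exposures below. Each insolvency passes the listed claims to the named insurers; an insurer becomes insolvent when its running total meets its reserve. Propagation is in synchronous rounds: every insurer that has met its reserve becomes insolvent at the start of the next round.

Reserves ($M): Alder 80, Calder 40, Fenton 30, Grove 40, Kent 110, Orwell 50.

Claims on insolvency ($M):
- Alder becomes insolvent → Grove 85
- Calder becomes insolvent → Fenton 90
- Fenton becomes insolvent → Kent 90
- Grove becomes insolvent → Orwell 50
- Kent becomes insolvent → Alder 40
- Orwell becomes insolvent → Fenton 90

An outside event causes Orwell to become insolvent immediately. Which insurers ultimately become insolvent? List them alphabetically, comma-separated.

Fenton, Orwell

Round 1 — Orwell becomes insolvent (initial).
  Fenton: +90 → 90 ≥ 30
Round 2 — Fenton becomes insolvent.
  Kent: +90 → 90 < 110
No further insolvencies.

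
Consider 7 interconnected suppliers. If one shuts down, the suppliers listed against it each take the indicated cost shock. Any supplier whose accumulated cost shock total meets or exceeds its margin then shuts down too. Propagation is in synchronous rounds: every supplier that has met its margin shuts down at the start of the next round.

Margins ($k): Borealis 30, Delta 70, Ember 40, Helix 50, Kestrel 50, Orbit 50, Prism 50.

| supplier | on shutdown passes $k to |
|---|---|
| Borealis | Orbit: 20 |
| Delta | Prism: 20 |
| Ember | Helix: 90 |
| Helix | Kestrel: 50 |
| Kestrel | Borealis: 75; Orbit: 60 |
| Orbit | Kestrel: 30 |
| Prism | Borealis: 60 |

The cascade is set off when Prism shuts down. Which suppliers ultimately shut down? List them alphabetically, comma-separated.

Borealis, Prism

Round 1 — Prism shuts down (initial).
  Borealis: +60 → 60 ≥ 30
Round 2 — Borealis shuts down.
  Orbit: +20 → 20 < 50
No further shutdowns.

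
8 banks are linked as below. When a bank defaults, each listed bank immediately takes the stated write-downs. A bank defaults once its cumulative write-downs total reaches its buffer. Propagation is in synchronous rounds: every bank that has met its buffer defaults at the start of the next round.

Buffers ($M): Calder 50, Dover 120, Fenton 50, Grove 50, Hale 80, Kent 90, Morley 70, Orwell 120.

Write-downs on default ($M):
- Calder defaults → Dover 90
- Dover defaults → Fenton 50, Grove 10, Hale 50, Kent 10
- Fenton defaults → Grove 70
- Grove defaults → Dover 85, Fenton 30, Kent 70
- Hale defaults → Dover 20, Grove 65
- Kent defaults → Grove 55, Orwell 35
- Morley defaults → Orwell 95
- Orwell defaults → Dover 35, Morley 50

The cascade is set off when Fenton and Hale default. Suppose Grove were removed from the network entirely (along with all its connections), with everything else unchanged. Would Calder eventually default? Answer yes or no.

With Grove removed:
Round 1 — Fenton, Hale default (initial).
  Dover: +20 → 20 < 120
No further defaults.

no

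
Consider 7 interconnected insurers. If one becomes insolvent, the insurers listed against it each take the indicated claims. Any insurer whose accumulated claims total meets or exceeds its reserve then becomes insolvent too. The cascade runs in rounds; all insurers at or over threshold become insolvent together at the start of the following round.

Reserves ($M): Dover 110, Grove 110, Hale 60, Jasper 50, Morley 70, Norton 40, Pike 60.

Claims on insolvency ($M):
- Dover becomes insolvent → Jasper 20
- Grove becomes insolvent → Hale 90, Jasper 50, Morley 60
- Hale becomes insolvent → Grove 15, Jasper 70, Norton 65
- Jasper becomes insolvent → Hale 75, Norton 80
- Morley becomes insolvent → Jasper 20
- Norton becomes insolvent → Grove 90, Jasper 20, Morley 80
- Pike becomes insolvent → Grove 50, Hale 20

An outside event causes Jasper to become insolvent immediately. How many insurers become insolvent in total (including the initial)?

Round 1 — Jasper becomes insolvent (initial).
  Hale: +75 → 75 ≥ 60
  Norton: +80 → 80 ≥ 40
Round 2 — Hale, Norton become insolvent.
  Grove: +15+90 → 105 < 110
  Morley: +80 → 80 ≥ 70
Round 3 — Morley becomes insolvent.
No further insolvencies.

4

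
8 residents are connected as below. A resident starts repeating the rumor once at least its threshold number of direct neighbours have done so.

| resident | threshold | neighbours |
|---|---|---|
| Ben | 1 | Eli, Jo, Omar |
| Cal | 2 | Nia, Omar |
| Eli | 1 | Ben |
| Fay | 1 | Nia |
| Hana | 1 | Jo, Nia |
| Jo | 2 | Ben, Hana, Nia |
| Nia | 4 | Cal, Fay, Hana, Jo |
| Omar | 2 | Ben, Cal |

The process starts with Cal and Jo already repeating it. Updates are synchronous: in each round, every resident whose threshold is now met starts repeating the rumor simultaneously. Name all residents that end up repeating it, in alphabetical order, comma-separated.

Round 1 — Cal, Jo start repeating the rumor (initial).
Round 2 — checking thresholds:
  Ben: 1 of 3 neighbours ≥ 1, starts repeating the rumor.
  Hana: 1 of 2 neighbours ≥ 1, starts repeating the rumor.
  Nia: 2 of 4 neighbours < 4, below threshold.
  Omar: 1 of 2 neighbours < 2, below threshold.
Round 3 — checking thresholds:
  Eli: 1 of 1 neighbours ≥ 1, starts repeating the rumor.
  Nia: 3 of 4 neighbours < 4, below threshold.
  Omar: 2 of 2 neighbours ≥ 2, starts repeating the rumor.
Round 4 — no new spreads; cascade stops.

Ben, Cal, Eli, Hana, Jo, Omar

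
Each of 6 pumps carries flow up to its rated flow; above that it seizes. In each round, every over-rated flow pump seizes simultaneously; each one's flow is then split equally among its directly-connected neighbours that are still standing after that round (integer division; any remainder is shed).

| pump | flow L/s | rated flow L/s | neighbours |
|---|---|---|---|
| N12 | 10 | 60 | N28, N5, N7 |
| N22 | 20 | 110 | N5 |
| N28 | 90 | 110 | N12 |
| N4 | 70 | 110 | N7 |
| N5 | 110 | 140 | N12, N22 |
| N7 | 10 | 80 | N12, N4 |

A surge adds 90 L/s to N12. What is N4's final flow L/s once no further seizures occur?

70

Round 1 — N12 at 100 > 60. N12 seizes.
  N12 sheds 100 L/s to N28, N5, N7: 33 each (1 lost).
    N28: 90+33 = 123 > 110
    N5: 110+33 = 143 > 140
    N7: 10+33 = 43 ≤ 80
Round 2 — N28, N5 seize.
  N28 sheds 123 L/s: no online neighbours, lost.
  N5 sheds 143 L/s to N22: 143 each.
    N22: 20+143 = 163 > 110
Round 3 — N22 seizes.
  N22 sheds 163 L/s: no online neighbours, lost.
No further seizures.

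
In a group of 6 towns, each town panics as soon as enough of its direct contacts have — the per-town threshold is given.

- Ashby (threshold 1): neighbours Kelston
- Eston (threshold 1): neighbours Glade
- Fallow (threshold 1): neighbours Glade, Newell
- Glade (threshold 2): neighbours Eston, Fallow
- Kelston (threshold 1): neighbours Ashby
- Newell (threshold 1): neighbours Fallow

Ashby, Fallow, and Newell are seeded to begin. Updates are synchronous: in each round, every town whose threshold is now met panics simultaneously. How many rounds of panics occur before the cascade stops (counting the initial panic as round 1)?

Round 1 — Ashby, Fallow, Newell panic (initial).
Round 2 — checking thresholds:
  Glade: 1 of 2 neighbours < 2, holds.
  Kelston: 1 of 1 neighbours ≥ 1, panics.
Round 3 — no new panics; cascade stops.

2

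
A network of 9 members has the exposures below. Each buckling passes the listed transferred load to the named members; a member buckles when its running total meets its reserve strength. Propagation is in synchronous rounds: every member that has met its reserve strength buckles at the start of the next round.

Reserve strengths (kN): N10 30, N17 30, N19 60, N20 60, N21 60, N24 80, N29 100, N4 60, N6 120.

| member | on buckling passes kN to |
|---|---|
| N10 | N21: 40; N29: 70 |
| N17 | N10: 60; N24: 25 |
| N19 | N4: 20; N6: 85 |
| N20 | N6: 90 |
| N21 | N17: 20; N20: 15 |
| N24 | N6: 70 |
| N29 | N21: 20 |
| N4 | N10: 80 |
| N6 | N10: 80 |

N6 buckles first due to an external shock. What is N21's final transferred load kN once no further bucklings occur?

40

Round 1 — N6 buckles (initial).
  N10: +80 → 80 ≥ 30
Round 2 — N10 buckles.
  N21: +40 → 40 < 60
  N29: +70 → 70 < 100
No further bucklings.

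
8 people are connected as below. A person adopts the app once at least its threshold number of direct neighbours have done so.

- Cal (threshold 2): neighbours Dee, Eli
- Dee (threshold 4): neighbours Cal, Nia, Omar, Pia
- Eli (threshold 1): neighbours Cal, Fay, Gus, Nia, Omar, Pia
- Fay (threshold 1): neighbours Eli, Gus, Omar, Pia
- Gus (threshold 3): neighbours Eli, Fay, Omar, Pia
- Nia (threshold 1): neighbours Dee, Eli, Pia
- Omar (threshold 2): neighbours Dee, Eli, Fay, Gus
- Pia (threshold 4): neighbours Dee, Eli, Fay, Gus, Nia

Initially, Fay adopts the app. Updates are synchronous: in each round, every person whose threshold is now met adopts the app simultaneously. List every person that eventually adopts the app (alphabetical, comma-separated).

Eli, Fay, Gus, Nia, Omar, Pia

Round 1 — Fay adopts the app (initial).
Round 2 — checking thresholds:
  Eli: 1 of 6 neighbours ≥ 1, adopts the app.
  Gus: 1 of 4 neighbours < 3, not yet.
  Omar: 1 of 4 neighbours < 2, not yet.
  Pia: 1 of 5 neighbours < 4, not yet.
Round 3 — checking thresholds:
  Cal: 1 of 2 neighbours < 2, not yet.
  Gus: 2 of 4 neighbours < 3, not yet.
  Nia: 1 of 3 neighbours ≥ 1, adopts the app.
  Omar: 2 of 4 neighbours ≥ 2, adopts the app.
  Pia: 2 of 5 neighbours < 4, not yet.
Round 4 — checking thresholds:
  Cal: 1 of 2 neighbours < 2, not yet.
  Dee: 2 of 4 neighbours < 4, not yet.
  Gus: 3 of 4 neighbours ≥ 3, adopts the app.
  Pia: 3 of 5 neighbours < 4, not yet.
Round 5 — checking thresholds:
  Cal: 1 of 2 neighbours < 2, not yet.
  Dee: 2 of 4 neighbours < 4, not yet.
  Pia: 4 of 5 neighbours ≥ 4, adopts the app.
Round 6 — no new adoptions; cascade stops.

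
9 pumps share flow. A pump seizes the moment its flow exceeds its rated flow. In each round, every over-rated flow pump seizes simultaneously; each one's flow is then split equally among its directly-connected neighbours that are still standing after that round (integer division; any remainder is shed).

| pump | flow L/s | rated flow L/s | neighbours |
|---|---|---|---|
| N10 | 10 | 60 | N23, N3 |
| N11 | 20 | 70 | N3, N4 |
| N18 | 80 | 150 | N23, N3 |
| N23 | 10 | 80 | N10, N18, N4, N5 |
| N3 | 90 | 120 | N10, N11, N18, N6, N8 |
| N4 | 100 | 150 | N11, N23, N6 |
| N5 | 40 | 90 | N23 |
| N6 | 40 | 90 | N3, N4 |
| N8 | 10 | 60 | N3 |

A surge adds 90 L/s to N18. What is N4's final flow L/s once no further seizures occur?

Round 1 — N18 at 170 > 150. N18 seizes.
  N18 sheds 170 L/s to N23, N3: 85 each.
    N23: 10+85 = 95 > 80
    N3: 90+85 = 175 > 120
Round 2 — N23, N3 seize.
  N23 sheds 95 L/s to N10, N4, N5: 31 each (2 lost).
    N10: 10+31 = 41 ≤ 60
    N4: 100+31 = 131 ≤ 150
    N5: 40+31 = 71 ≤ 90
  N3 sheds 175 L/s to N10, N11, N6, N8: 43 each (3 lost).
    N10: 41+43 = 84 > 60
    N11: 20+43 = 63 ≤ 70
    N6: 40+43 = 83 ≤ 90
    N8: 10+43 = 53 ≤ 60
Round 3 — N10 seizes.
  N10 sheds 84 L/s: no online neighbours, lost.
No further seizures.

131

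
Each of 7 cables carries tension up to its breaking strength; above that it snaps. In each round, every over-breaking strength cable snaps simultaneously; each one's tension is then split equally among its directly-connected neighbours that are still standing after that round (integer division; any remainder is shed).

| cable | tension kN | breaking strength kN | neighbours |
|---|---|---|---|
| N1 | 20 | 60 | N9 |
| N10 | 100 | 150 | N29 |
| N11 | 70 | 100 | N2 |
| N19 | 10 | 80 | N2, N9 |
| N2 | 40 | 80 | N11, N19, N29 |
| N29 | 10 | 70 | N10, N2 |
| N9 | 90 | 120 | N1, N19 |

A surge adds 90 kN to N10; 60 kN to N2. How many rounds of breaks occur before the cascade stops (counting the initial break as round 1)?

2

Round 1 — N10 at 190 > 150; N2 at 100 > 80. N10, N2 snap.
  N10 sheds 190 kN to N29: 190 each.
    N29: 10+190 = 200 > 70
  N2 sheds 100 kN to N11, N19, N29: 33 each (1 lost).
    N11: 70+33 = 103 > 100
    N19: 10+33 = 43 ≤ 80
    N29: 200+33 = 233 > 70
Round 2 — N11, N29 snap.
  N11 sheds 103 kN: no online neighbours, lost.
  N29 sheds 233 kN: no online neighbours, lost.
No further breaks.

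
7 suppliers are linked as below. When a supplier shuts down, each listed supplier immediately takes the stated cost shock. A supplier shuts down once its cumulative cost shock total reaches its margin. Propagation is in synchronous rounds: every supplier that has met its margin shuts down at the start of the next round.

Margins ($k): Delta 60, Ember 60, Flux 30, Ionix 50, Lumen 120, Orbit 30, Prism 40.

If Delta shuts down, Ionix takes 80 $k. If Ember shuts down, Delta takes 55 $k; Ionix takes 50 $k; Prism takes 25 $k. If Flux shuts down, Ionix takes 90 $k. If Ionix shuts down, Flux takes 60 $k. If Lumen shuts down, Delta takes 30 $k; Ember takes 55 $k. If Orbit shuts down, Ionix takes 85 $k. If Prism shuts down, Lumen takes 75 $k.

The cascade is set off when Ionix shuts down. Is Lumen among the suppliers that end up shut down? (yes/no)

Round 1 — Ionix shuts down (initial).
  Flux: +60 → 60 ≥ 30
Round 2 — Flux shuts down.
No further shutdowns.

no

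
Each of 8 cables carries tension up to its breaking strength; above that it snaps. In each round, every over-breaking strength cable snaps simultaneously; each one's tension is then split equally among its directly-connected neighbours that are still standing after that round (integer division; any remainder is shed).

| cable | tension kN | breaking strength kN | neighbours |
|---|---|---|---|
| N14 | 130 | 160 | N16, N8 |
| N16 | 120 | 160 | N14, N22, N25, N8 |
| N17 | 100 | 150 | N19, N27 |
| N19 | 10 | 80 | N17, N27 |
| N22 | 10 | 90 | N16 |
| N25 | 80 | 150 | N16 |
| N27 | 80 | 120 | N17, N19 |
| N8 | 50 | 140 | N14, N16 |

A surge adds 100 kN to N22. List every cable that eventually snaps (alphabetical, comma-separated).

N14, N16, N22, N25, N8

Round 1 — N22 at 110 > 90. N22 snaps.
  N22 sheds 110 kN to N16: 110 each.
    N16: 120+110 = 230 > 160
Round 2 — N16 snaps.
  N16 sheds 230 kN to N14, N25, N8: 76 each (2 lost).
    N14: 130+76 = 206 > 160
    N25: 80+76 = 156 > 150
    N8: 50+76 = 126 ≤ 140
Round 3 — N14, N25 snap.
  N14 sheds 206 kN to N8: 206 each.
    N8: 126+206 = 332 > 140
  N25 sheds 156 kN: no online neighbours, lost.
Round 4 — N8 snaps.
  N8 sheds 332 kN: no online neighbours, lost.
No further breaks.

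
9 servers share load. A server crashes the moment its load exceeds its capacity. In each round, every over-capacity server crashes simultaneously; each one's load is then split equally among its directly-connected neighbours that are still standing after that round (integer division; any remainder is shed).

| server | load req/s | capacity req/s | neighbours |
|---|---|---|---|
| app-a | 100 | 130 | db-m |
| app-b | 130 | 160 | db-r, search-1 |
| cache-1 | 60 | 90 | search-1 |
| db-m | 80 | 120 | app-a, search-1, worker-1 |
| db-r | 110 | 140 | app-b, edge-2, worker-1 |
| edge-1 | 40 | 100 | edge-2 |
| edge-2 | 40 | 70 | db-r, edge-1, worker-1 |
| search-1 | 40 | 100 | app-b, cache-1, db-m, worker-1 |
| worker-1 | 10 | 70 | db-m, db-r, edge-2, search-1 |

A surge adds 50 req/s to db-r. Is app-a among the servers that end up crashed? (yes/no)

yes

Round 1 — db-r at 160 > 140. db-r crashes.
  db-r sheds 160 req/s to app-b, edge-2, worker-1: 53 each (1 lost).
    app-b: 130+53 = 183 > 160
    edge-2: 40+53 = 93 > 70
    worker-1: 10+53 = 63 ≤ 70
Round 2 — app-b, edge-2 crash.
  app-b sheds 183 req/s to search-1: 183 each.
    search-1: 40+183 = 223 > 100
  edge-2 sheds 93 req/s to edge-1, worker-1: 46 each (1 lost).
    edge-1: 40+46 = 86 ≤ 100
    worker-1: 63+46 = 109 > 70
Round 3 — search-1, worker-1 crash.
  search-1 sheds 223 req/s to cache-1, db-m: 111 each (1 lost).
    cache-1: 60+111 = 171 > 90
    db-m: 80+111 = 191 > 120
  worker-1 sheds 109 req/s to db-m: 109 each.
    db-m: 191+109 = 300 > 120
Round 4 — cache-1, db-m crash.
  cache-1 sheds 171 req/s: no online neighbours, lost.
  db-m sheds 300 req/s to app-a: 300 each.
    app-a: 100+300 = 400 > 130
Round 5 — app-a crashes.
  app-a sheds 400 req/s: no online neighbours, lost.
No further crashes.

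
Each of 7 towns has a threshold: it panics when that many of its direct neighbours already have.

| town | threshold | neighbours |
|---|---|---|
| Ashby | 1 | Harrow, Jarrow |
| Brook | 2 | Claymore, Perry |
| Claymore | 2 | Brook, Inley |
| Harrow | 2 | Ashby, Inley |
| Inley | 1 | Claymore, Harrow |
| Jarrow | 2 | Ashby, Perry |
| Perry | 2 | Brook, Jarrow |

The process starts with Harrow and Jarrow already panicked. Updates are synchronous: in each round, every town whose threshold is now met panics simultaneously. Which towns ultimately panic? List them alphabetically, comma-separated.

Ashby, Harrow, Inley, Jarrow

Round 1 — Harrow, Jarrow panic (initial).
Round 2 — checking thresholds:
  Ashby: 2 of 2 neighbours ≥ 1, panics.
  Inley: 1 of 2 neighbours ≥ 1, panics.
  Perry: 1 of 2 neighbours < 2, below threshold.
Round 3 — no new panics; cascade stops.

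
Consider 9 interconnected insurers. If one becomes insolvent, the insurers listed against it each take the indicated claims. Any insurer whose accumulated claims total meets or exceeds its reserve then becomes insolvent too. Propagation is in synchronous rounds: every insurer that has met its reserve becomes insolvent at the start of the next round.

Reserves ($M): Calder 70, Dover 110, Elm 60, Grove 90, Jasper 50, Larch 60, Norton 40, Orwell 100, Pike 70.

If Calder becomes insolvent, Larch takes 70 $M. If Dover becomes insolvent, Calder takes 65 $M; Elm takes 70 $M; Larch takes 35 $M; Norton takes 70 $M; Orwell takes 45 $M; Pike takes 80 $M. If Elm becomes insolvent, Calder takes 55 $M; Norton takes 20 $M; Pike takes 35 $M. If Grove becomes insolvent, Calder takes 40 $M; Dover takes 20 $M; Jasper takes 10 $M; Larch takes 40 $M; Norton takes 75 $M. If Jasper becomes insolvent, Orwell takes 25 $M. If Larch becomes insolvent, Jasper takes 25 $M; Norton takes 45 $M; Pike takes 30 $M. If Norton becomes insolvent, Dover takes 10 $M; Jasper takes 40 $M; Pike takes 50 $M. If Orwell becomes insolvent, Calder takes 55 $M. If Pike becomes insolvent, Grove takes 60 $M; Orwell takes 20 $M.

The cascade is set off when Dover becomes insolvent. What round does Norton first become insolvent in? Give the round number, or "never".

Round 1 — Dover becomes insolvent (initial).
  Calder: +65 → 65 < 70
  Elm: +70 → 70 ≥ 60
  Larch: +35 → 35 < 60
  Norton: +70 → 70 ≥ 40
  Orwell: +45 → 45 < 100
  Pike: +80 → 80 ≥ 70
Round 2 — Elm, Norton, Pike become insolvent.
  Calder: +55 → 120 ≥ 70
  Grove: +60 → 60 < 90
  Jasper: +40 → 40 < 50
  Orwell: +20 → 65 < 100
Round 3 — Calder becomes insolvent.
  Larch: +70 → 105 ≥ 60
Round 4 — Larch becomes insolvent.
  Jasper: +25 → 65 ≥ 50
Round 5 — Jasper becomes insolvent.
  Orwell: +25 → 90 < 100
No further insolvencies.

2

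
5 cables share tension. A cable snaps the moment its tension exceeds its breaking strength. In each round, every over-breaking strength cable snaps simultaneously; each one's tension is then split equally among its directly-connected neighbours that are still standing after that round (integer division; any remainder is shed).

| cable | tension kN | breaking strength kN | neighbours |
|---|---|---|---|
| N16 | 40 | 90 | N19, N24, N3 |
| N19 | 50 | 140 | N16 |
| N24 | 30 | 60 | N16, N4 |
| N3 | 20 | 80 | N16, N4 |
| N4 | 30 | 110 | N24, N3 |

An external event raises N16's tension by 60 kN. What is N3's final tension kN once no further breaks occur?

53

Round 1 — N16 at 100 > 90. N16 snaps.
  N16 sheds 100 kN to N19, N24, N3: 33 each (1 lost).
    N19: 50+33 = 83 ≤ 140
    N24: 30+33 = 63 > 60
    N3: 20+33 = 53 ≤ 80
Round 2 — N24 snaps.
  N24 sheds 63 kN to N4: 63 each.
    N4: 30+63 = 93 ≤ 110
No further breaks.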